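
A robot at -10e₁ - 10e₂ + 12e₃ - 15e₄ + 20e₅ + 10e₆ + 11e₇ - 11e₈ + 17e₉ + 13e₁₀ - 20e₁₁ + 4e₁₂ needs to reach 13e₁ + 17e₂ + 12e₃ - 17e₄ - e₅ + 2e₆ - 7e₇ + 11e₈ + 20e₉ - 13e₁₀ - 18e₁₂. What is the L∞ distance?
27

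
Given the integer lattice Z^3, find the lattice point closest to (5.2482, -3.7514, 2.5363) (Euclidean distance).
(5, -4, 3)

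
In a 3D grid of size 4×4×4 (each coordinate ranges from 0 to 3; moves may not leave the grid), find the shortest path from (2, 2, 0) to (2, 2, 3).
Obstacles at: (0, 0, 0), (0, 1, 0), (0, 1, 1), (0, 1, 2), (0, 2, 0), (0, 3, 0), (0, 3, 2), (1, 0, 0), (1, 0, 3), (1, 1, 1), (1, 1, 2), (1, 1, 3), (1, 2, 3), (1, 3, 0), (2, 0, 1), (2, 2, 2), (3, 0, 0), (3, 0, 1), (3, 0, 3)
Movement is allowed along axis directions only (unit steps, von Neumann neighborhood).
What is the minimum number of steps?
5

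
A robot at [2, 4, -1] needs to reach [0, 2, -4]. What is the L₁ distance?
7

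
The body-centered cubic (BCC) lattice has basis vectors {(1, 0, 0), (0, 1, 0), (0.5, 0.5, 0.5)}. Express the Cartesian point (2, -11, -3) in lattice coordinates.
5b₁ - 8b₂ - 6b₃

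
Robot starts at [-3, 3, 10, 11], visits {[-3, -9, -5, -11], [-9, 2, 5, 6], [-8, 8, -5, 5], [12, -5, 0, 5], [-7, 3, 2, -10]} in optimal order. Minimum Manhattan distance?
127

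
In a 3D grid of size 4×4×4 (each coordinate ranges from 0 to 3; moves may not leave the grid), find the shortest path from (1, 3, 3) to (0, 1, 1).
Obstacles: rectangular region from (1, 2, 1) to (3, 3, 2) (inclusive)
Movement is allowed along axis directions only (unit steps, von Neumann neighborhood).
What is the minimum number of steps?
5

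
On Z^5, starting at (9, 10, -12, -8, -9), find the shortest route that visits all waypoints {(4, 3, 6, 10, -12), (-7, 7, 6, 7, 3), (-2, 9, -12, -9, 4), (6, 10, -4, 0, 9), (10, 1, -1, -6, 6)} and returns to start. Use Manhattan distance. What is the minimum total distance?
210
(one optimal route: (9, 10, -12, -8, -9) → (4, 3, 6, 10, -12) → (-7, 7, 6, 7, 3) → (6, 10, -4, 0, 9) → (10, 1, -1, -6, 6) → (-2, 9, -12, -9, 4) → (9, 10, -12, -8, -9))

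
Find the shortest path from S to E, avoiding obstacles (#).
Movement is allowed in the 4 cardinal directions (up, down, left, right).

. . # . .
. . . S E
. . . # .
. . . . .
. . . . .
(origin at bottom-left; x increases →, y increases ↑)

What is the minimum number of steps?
1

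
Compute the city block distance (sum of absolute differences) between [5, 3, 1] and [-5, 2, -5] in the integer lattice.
17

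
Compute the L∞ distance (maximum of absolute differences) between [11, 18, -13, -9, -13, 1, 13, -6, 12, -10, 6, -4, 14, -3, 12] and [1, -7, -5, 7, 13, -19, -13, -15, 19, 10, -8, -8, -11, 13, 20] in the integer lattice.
26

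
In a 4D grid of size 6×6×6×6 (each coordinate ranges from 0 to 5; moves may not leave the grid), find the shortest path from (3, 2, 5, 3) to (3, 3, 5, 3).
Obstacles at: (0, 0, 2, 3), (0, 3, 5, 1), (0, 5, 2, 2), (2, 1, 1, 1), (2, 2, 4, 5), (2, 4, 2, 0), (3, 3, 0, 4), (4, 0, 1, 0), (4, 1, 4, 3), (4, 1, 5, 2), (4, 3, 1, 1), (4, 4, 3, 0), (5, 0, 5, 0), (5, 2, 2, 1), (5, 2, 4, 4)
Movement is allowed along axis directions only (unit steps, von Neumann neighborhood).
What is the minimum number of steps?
1
(one shortest path: (3, 2, 5, 3) → (3, 3, 5, 3))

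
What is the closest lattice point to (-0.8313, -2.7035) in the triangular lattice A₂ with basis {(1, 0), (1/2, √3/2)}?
(-0.5, -2.598)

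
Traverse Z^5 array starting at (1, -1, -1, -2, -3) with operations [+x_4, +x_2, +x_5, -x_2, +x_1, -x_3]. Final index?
(2, -1, -2, -1, -2)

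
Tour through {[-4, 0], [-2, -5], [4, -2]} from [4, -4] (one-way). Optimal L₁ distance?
18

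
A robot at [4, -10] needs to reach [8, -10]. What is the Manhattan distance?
4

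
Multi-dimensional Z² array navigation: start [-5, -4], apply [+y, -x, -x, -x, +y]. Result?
(-8, -2)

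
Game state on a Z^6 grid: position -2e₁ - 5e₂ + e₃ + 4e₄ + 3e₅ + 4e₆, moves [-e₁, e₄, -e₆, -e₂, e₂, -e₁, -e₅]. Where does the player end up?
(-4, -5, 1, 5, 2, 3)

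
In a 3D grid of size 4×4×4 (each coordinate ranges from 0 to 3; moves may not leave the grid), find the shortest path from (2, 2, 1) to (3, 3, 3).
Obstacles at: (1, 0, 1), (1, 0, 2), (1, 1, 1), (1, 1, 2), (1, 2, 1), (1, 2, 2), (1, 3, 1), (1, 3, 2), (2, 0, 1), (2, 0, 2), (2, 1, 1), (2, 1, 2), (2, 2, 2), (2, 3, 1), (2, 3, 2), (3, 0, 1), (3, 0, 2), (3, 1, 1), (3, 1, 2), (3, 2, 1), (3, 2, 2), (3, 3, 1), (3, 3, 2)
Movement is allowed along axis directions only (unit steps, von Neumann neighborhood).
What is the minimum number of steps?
10
(one shortest path: (2, 2, 1) → (2, 2, 0) → (1, 2, 0) → (0, 2, 0) → (0, 3, 0) → (0, 3, 1) → (0, 3, 2) → (0, 3, 3) → (1, 3, 3) → (2, 3, 3) → (3, 3, 3))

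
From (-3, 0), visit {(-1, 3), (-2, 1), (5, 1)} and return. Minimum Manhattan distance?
22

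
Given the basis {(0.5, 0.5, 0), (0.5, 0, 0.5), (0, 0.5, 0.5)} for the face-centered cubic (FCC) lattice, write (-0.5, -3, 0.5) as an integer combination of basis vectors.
-4b₁ + 3b₂ - 2b₃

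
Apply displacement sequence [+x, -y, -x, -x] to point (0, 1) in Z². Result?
(-1, 0)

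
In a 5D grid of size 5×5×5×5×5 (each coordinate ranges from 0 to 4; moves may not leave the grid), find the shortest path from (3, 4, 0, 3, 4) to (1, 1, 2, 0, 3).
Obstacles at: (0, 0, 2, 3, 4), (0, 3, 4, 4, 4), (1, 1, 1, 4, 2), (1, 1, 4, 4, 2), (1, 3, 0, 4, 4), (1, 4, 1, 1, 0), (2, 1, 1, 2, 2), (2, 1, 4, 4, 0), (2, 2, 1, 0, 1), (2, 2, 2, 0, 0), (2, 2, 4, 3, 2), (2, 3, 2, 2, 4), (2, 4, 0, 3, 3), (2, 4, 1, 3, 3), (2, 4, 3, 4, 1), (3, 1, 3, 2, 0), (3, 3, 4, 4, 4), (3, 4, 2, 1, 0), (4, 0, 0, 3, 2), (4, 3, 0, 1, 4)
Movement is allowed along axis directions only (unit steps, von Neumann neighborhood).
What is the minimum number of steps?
11
(one shortest path: (3, 4, 0, 3, 4) → (2, 4, 0, 3, 4) → (1, 4, 0, 3, 4) → (1, 3, 0, 3, 4) → (1, 2, 0, 3, 4) → (1, 1, 0, 3, 4) → (1, 1, 1, 3, 4) → (1, 1, 2, 3, 4) → (1, 1, 2, 2, 4) → (1, 1, 2, 1, 4) → (1, 1, 2, 0, 4) → (1, 1, 2, 0, 3))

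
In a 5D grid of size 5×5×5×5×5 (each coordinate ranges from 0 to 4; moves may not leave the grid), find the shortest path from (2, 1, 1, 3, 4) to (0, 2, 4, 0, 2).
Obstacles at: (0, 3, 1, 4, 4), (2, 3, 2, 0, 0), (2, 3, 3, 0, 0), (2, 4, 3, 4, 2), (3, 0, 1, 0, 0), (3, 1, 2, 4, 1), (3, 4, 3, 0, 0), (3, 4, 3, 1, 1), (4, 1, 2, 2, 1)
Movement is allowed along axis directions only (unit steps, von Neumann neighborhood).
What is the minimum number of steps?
11
(one shortest path: (2, 1, 1, 3, 4) → (1, 1, 1, 3, 4) → (0, 1, 1, 3, 4) → (0, 2, 1, 3, 4) → (0, 2, 2, 3, 4) → (0, 2, 3, 3, 4) → (0, 2, 4, 3, 4) → (0, 2, 4, 2, 4) → (0, 2, 4, 1, 4) → (0, 2, 4, 0, 4) → (0, 2, 4, 0, 3) → (0, 2, 4, 0, 2))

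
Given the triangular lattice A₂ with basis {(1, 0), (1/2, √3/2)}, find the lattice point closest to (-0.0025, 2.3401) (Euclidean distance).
(-0.5, 2.598)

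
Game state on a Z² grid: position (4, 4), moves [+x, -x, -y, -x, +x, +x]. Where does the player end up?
(5, 3)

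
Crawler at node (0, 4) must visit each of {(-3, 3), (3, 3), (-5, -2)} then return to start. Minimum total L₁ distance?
28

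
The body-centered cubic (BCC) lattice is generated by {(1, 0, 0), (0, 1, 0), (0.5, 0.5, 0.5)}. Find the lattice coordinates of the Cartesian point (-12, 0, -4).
-8b₁ + 4b₂ - 8b₃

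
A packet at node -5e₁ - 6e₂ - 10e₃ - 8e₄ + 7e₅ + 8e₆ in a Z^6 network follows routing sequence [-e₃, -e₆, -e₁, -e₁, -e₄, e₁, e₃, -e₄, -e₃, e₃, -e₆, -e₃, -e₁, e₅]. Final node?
(-7, -6, -11, -10, 8, 6)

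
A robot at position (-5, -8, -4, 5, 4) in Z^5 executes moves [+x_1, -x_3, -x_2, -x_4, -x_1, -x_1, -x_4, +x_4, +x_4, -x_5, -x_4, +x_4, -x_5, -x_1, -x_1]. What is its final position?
(-8, -9, -5, 5, 2)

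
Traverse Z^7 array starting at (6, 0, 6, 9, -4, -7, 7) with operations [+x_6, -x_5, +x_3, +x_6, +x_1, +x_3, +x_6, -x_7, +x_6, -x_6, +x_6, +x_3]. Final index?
(7, 0, 9, 9, -5, -3, 6)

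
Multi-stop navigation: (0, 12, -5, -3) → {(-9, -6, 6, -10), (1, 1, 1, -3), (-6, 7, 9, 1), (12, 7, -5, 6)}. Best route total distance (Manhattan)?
113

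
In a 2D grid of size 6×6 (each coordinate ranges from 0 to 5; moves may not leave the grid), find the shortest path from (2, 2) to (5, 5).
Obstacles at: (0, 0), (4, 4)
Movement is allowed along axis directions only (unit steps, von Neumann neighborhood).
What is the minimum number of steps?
6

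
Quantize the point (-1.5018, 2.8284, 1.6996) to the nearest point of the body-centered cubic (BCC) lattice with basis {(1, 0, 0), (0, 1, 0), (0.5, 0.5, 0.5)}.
(-1.5, 2.5, 1.5)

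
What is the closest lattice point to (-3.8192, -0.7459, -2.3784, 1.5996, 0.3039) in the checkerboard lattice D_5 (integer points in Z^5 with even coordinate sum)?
(-4, -1, -2, 1, 0)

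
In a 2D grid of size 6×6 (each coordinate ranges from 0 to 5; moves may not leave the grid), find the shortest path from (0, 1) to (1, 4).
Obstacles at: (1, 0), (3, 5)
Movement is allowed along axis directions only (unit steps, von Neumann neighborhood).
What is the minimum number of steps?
4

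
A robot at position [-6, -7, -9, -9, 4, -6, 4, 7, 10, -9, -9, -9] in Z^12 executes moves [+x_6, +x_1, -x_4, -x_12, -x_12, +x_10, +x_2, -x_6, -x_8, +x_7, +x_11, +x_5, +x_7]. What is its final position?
(-5, -6, -9, -10, 5, -6, 6, 6, 10, -8, -8, -11)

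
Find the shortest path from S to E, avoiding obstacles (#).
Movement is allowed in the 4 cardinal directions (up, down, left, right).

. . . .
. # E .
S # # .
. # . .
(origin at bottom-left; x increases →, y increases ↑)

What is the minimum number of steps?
5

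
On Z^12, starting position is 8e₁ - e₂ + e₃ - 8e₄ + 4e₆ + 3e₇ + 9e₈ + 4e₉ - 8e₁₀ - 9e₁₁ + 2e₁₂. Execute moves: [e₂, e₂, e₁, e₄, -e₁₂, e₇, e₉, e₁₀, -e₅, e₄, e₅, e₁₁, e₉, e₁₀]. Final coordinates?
(9, 1, 1, -6, 0, 4, 4, 9, 6, -6, -8, 1)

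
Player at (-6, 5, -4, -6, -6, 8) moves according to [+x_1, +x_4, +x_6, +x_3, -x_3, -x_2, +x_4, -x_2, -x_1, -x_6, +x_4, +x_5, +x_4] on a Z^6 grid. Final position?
(-6, 3, -4, -2, -5, 8)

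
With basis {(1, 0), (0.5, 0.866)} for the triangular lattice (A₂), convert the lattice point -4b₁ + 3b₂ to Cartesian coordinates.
(-2.5, 2.598)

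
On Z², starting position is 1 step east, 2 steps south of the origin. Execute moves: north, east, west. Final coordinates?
(1, -1)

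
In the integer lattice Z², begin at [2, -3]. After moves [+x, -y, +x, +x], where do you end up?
(5, -4)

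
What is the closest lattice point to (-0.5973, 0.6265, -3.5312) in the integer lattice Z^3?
(-1, 1, -4)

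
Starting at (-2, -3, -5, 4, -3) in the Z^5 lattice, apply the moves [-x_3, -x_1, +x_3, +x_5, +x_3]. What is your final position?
(-3, -3, -4, 4, -2)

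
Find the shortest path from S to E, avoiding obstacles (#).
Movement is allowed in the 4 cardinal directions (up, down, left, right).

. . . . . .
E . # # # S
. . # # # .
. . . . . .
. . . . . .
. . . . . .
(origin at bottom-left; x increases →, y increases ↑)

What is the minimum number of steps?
7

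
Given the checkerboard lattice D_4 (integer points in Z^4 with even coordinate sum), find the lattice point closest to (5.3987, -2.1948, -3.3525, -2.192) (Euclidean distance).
(5, -2, -3, -2)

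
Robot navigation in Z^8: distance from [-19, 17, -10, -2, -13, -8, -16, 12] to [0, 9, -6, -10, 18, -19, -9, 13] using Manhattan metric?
89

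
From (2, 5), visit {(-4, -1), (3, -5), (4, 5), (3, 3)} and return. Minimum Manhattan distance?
36
(one optimal route: (2, 5) → (-4, -1) → (3, -5) → (3, 3) → (4, 5) → (2, 5))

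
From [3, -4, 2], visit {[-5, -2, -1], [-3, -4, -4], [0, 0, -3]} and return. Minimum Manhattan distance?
40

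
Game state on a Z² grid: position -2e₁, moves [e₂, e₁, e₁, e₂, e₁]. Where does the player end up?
(1, 2)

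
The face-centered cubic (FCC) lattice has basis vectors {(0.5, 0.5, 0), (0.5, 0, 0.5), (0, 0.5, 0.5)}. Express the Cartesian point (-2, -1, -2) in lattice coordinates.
-b₁ - 3b₂ - b₃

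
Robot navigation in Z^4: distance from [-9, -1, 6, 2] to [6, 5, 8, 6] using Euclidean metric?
16.7631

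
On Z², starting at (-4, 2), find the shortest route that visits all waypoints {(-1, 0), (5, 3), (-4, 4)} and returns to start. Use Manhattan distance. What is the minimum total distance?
26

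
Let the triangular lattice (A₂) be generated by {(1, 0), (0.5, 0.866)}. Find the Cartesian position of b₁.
(1, 0)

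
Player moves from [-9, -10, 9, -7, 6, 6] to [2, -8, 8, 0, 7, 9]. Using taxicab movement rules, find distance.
25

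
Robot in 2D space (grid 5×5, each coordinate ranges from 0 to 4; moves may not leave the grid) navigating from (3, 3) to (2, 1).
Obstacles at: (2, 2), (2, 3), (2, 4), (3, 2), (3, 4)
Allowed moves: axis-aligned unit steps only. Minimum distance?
5
(one shortest path: (3, 3) → (4, 3) → (4, 2) → (4, 1) → (3, 1) → (2, 1))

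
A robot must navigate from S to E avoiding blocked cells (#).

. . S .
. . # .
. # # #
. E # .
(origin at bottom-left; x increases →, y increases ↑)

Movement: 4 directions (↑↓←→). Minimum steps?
6
(one shortest path: (2, 3) → (1, 3) → (0, 3) → (0, 2) → (0, 1) → (0, 0) → (1, 0))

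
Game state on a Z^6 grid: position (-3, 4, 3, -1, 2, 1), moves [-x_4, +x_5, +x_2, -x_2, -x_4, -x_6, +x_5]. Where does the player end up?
(-3, 4, 3, -3, 4, 0)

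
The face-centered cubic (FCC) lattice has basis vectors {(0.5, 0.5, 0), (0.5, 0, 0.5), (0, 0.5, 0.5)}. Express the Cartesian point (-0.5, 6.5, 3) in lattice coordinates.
3b₁ - 4b₂ + 10b₃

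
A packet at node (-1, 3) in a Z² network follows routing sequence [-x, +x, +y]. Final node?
(-1, 4)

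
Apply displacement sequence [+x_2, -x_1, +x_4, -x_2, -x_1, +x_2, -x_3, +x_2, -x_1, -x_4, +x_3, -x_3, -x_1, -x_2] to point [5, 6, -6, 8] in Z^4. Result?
(1, 7, -7, 8)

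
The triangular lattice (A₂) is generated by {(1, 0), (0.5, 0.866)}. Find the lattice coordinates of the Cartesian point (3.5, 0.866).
3b₁ + b₂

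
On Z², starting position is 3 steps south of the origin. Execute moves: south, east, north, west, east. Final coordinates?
(1, -3)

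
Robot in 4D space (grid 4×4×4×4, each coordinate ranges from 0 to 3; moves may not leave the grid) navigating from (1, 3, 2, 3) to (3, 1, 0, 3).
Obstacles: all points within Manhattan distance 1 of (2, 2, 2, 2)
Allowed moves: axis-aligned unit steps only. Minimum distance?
6
(one shortest path: (1, 3, 2, 3) → (2, 3, 2, 3) → (3, 3, 2, 3) → (3, 2, 2, 3) → (3, 1, 2, 3) → (3, 1, 1, 3) → (3, 1, 0, 3))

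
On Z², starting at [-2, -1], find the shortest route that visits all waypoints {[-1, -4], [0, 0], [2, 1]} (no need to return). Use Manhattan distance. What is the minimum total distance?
12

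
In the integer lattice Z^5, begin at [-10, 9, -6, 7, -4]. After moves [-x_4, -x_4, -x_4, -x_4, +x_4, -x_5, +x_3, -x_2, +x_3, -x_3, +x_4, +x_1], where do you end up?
(-9, 8, -5, 5, -5)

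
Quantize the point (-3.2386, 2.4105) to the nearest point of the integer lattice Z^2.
(-3, 2)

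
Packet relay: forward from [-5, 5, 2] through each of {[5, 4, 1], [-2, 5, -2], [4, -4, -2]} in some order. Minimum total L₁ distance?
30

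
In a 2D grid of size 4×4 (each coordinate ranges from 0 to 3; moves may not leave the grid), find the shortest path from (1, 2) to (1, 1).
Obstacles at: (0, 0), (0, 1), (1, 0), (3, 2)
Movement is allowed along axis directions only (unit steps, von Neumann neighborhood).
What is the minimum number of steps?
1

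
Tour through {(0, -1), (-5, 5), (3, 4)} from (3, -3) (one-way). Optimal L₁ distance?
22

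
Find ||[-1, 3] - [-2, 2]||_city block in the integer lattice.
2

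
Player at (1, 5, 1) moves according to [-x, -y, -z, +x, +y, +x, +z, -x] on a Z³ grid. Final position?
(1, 5, 1)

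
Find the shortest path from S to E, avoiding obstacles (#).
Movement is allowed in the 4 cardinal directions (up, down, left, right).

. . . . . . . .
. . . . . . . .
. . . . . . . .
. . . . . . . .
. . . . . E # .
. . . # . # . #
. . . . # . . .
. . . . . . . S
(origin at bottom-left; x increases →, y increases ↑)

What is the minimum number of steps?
11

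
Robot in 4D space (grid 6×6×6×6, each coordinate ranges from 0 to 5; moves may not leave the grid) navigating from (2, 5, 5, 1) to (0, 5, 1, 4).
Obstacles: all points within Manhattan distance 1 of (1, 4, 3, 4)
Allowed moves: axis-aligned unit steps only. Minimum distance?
9
(one shortest path: (2, 5, 5, 1) → (1, 5, 5, 1) → (0, 5, 5, 1) → (0, 5, 4, 1) → (0, 5, 3, 1) → (0, 5, 2, 1) → (0, 5, 1, 1) → (0, 5, 1, 2) → (0, 5, 1, 3) → (0, 5, 1, 4))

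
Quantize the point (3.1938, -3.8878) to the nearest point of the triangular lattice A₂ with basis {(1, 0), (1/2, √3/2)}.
(3, -3.464)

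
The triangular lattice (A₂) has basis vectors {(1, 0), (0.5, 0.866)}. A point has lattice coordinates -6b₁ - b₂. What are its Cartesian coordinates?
(-6.5, -0.866)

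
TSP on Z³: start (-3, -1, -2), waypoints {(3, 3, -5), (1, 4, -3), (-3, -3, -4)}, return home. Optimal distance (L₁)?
32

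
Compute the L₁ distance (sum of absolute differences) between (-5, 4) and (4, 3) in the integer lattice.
10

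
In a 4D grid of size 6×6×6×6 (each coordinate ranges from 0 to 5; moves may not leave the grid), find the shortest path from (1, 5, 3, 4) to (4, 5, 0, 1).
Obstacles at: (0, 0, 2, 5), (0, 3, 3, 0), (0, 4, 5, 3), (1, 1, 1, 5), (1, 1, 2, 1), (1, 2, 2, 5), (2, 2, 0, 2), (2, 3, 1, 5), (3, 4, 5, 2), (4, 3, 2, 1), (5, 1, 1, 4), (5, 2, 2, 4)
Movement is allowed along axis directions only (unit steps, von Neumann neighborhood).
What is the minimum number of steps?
9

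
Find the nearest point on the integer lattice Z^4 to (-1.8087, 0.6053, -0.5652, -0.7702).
(-2, 1, -1, -1)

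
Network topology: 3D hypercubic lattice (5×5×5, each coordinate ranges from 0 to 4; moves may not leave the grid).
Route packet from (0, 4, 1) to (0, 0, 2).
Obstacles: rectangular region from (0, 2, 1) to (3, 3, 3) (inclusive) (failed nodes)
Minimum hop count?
7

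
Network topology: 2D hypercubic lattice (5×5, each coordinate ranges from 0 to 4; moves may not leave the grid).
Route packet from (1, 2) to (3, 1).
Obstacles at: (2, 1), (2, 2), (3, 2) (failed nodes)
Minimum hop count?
5
(one shortest path: (1, 2) → (1, 1) → (1, 0) → (2, 0) → (3, 0) → (3, 1))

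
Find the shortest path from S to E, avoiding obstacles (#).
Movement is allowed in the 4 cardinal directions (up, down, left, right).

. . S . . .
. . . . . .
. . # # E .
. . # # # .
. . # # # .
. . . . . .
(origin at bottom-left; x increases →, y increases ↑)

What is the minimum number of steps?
4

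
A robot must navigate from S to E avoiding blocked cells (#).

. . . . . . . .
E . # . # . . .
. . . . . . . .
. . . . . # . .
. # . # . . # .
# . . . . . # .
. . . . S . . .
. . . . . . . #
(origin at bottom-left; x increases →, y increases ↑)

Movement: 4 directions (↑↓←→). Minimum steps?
9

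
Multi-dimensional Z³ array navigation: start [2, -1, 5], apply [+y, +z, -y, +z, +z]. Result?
(2, -1, 8)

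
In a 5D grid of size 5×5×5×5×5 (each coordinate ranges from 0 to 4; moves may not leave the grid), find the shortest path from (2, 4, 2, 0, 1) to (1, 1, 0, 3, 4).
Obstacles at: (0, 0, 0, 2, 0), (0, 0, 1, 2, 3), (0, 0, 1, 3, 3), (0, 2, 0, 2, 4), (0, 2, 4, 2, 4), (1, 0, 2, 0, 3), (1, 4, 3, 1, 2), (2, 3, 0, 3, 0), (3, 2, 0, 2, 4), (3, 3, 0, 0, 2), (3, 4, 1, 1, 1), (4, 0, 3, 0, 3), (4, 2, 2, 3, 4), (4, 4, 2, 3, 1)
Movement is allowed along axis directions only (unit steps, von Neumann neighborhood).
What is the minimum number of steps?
12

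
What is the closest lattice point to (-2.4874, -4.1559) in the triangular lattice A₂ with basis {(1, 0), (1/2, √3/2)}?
(-2.5, -4.33)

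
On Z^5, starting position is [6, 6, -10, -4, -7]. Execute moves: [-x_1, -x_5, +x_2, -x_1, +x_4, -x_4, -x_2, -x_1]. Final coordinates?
(3, 6, -10, -4, -8)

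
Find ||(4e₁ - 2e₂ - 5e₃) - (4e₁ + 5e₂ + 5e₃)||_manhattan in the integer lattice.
17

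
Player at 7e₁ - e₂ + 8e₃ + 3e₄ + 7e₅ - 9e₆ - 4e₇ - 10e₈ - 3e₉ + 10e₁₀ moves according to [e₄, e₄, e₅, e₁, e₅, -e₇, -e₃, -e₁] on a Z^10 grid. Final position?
(7, -1, 7, 5, 9, -9, -5, -10, -3, 10)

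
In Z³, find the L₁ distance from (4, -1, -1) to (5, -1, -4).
4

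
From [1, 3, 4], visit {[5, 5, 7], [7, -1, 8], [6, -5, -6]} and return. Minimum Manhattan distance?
60
(one optimal route: (1, 3, 4) → (5, 5, 7) → (7, -1, 8) → (6, -5, -6) → (1, 3, 4))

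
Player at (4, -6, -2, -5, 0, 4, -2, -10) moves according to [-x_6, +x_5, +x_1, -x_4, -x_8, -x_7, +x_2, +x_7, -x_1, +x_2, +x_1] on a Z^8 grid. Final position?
(5, -4, -2, -6, 1, 3, -2, -11)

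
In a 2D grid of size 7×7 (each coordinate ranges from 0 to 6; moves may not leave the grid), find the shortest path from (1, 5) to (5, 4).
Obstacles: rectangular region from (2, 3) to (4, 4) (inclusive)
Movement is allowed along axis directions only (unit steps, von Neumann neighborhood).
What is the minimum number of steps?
5
(one shortest path: (1, 5) → (2, 5) → (3, 5) → (4, 5) → (5, 5) → (5, 4))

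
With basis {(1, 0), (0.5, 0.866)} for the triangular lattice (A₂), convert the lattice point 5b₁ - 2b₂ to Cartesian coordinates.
(4, -1.732)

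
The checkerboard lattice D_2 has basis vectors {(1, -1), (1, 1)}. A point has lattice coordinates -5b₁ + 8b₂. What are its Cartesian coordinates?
(3, 13)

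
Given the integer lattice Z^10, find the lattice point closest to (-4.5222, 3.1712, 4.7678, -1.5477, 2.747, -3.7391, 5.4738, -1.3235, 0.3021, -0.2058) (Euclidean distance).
(-5, 3, 5, -2, 3, -4, 5, -1, 0, 0)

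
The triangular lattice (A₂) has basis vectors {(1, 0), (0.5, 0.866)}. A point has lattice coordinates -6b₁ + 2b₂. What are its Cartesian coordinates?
(-5, 1.732)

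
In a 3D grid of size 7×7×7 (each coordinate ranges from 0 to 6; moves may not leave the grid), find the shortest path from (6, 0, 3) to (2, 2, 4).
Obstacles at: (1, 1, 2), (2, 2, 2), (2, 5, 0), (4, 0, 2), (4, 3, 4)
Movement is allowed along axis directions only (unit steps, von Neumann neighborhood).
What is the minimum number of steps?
7
(one shortest path: (6, 0, 3) → (5, 0, 3) → (4, 0, 3) → (3, 0, 3) → (2, 0, 3) → (2, 1, 3) → (2, 2, 3) → (2, 2, 4))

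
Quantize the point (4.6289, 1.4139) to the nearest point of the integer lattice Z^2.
(5, 1)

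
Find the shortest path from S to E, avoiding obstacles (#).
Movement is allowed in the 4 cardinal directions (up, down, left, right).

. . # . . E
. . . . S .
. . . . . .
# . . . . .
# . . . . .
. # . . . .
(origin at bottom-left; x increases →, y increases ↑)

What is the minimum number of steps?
2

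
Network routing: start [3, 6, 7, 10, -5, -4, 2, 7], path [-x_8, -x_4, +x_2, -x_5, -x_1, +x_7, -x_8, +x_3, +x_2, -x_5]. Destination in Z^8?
(2, 8, 8, 9, -7, -4, 3, 5)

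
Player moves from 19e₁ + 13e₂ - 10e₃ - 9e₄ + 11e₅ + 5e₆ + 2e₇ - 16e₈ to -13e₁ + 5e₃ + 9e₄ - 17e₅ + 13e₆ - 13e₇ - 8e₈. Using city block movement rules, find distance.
137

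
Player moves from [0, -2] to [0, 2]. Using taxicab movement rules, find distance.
4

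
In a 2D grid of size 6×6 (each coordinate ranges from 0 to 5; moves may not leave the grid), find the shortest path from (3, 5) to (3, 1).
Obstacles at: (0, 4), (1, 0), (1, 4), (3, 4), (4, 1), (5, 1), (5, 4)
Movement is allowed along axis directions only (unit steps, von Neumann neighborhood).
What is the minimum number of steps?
6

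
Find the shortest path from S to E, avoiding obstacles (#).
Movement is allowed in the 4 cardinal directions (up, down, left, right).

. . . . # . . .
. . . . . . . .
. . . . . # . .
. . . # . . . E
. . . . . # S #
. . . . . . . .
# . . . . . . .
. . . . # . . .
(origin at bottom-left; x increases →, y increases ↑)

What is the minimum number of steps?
2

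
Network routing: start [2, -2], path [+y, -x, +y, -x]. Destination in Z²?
(0, 0)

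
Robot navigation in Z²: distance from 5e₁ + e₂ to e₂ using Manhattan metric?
5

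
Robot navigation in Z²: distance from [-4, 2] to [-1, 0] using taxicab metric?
5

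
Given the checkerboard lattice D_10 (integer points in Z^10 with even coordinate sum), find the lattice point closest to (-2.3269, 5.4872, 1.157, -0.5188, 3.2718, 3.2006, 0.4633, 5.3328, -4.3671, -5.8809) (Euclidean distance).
(-2, 5, 1, -1, 3, 3, 0, 5, -4, -6)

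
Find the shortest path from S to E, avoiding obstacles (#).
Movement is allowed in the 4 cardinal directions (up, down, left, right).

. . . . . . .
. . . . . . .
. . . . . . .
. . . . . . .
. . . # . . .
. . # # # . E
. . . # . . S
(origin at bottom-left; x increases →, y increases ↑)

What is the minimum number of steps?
1
(one shortest path: (6, 0) → (6, 1))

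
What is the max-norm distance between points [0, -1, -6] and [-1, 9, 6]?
12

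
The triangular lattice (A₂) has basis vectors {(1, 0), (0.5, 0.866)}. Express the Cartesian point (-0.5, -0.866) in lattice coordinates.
-b₂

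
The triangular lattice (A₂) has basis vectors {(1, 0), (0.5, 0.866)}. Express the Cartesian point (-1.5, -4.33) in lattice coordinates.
b₁ - 5b₂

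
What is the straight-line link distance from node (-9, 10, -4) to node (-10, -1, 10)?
17.8326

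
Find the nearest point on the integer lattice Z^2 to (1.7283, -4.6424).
(2, -5)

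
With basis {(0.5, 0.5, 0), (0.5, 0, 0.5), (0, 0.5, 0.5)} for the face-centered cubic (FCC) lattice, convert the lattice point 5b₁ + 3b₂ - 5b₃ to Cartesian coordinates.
(4, 0, -1)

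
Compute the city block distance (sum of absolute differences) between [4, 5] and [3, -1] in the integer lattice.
7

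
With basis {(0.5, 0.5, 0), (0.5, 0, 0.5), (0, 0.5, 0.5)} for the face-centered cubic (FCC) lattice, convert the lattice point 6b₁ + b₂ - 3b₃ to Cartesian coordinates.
(3.5, 1.5, -1)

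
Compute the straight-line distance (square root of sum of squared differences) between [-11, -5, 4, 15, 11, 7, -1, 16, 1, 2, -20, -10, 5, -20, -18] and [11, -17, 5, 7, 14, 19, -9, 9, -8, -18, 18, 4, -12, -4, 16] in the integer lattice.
69.1448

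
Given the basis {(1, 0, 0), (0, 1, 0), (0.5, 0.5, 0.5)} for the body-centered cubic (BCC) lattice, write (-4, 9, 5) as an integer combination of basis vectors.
-9b₁ + 4b₂ + 10b₃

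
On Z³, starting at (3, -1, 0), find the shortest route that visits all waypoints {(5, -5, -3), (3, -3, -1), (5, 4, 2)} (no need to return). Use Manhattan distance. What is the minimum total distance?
23
(one optimal route: (3, -1, 0) → (3, -3, -1) → (5, -5, -3) → (5, 4, 2))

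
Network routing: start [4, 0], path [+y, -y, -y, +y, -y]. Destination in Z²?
(4, -1)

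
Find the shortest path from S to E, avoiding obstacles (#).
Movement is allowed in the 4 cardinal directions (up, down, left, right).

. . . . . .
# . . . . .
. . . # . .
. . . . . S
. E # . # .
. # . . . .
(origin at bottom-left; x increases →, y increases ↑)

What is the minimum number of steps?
5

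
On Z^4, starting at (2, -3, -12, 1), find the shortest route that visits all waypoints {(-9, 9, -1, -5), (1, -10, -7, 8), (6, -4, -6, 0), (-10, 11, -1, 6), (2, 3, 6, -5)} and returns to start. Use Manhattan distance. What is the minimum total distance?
138
(one optimal route: (2, -3, -12, 1) → (1, -10, -7, 8) → (-10, 11, -1, 6) → (-9, 9, -1, -5) → (2, 3, 6, -5) → (6, -4, -6, 0) → (2, -3, -12, 1))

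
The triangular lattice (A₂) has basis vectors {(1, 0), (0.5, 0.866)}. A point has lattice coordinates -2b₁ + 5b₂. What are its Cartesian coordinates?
(0.5, 4.33)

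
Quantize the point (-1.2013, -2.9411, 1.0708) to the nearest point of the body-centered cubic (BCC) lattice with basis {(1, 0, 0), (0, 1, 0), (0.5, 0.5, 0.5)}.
(-1, -3, 1)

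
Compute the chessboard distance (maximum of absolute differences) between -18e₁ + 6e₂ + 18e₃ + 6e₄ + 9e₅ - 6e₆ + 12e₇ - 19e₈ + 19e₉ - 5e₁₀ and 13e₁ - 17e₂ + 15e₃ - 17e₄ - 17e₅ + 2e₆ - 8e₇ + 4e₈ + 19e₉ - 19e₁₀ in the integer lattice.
31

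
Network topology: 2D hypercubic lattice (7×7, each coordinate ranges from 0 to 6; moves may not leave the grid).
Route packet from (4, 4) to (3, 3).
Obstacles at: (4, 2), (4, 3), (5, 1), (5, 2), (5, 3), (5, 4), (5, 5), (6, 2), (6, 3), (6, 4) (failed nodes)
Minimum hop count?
2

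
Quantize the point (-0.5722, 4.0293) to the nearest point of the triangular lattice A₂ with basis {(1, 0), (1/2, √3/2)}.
(-0.5, 4.33)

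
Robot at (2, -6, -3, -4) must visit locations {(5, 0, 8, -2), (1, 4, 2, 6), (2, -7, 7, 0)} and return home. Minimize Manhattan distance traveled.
76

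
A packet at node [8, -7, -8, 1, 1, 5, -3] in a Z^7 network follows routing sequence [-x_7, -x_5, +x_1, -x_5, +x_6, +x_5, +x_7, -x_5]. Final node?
(9, -7, -8, 1, -1, 6, -3)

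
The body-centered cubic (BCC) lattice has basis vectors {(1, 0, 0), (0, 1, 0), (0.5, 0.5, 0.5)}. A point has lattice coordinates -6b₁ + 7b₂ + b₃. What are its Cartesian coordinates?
(-5.5, 7.5, 0.5)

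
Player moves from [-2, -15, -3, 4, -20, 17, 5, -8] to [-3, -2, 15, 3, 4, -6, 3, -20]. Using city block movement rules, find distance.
94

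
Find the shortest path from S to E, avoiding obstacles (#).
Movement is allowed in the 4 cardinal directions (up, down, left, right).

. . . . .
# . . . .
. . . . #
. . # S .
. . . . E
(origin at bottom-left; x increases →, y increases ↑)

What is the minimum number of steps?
2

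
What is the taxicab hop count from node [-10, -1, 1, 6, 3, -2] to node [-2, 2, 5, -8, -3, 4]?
41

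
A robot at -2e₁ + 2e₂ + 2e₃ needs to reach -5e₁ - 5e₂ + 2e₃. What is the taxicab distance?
10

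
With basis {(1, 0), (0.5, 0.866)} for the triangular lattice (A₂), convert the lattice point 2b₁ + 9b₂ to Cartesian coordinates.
(6.5, 7.794)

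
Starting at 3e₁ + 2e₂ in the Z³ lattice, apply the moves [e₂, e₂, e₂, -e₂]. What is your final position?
(3, 4, 0)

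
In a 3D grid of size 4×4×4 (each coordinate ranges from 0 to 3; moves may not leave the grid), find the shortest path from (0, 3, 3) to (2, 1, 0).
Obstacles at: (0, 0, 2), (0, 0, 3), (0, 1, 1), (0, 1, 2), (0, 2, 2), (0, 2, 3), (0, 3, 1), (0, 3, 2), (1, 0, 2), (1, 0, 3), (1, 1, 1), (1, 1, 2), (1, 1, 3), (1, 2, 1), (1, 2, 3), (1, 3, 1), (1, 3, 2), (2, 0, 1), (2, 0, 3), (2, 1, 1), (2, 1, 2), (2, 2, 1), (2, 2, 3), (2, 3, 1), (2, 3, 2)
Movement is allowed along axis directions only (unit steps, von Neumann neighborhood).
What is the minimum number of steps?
9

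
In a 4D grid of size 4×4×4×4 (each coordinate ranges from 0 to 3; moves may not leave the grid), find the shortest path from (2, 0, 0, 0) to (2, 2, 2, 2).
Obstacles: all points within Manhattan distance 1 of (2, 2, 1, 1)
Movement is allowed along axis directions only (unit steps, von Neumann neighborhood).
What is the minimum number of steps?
6
(one shortest path: (2, 0, 0, 0) → (2, 1, 0, 0) → (2, 1, 1, 0) → (2, 1, 2, 0) → (2, 1, 2, 1) → (2, 1, 2, 2) → (2, 2, 2, 2))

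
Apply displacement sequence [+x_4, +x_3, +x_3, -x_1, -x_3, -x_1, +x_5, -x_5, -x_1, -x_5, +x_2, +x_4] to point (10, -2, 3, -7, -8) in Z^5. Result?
(7, -1, 4, -5, -9)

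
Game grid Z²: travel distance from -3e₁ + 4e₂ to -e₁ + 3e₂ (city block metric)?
3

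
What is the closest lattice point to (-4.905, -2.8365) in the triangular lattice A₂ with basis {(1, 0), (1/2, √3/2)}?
(-4.5, -2.598)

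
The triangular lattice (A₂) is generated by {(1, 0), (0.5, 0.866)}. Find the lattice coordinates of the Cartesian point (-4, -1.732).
-3b₁ - 2b₂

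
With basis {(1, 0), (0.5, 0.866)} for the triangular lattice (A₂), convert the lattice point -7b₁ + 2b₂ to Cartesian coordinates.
(-6, 1.732)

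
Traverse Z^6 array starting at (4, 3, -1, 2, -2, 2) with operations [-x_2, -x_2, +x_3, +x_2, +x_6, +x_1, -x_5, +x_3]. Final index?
(5, 2, 1, 2, -3, 3)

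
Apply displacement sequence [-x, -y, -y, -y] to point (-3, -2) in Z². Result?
(-4, -5)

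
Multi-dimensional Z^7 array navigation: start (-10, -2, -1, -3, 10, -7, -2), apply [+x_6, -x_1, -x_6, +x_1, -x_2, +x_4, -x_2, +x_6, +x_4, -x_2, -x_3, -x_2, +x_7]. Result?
(-10, -6, -2, -1, 10, -6, -1)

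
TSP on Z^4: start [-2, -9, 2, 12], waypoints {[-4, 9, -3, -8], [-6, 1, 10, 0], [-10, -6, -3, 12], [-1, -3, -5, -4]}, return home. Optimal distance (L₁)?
132
(one optimal route: (-2, -9, 2, 12) → (-6, 1, 10, 0) → (-4, 9, -3, -8) → (-1, -3, -5, -4) → (-10, -6, -3, 12) → (-2, -9, 2, 12))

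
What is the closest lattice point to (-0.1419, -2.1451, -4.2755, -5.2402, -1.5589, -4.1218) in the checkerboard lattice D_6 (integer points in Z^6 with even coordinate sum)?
(0, -2, -4, -5, -1, -4)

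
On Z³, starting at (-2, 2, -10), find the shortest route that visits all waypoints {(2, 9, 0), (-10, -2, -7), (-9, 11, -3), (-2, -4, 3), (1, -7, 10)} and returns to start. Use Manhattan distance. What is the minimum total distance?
108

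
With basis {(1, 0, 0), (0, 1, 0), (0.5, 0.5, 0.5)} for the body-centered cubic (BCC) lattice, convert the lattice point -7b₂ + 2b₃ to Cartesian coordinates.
(1, -6, 1)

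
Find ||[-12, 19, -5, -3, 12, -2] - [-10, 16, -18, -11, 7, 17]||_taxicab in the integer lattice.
50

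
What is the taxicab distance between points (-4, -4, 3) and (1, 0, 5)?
11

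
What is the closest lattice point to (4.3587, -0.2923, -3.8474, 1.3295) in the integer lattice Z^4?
(4, 0, -4, 1)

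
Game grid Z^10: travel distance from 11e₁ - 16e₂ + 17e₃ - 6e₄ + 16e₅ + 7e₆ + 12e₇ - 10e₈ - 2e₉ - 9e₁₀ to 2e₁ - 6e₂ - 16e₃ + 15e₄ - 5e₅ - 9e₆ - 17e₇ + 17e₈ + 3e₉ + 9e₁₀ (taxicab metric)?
189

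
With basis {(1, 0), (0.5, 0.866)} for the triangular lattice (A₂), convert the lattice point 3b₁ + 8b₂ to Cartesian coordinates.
(7, 6.928)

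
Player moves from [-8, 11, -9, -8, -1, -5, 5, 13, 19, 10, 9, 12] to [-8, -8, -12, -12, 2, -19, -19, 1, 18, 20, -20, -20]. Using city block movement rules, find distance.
151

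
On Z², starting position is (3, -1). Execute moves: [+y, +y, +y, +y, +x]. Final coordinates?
(4, 3)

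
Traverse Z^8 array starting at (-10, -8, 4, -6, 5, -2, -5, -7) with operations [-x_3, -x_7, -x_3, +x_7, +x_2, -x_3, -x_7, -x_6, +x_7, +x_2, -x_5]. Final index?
(-10, -6, 1, -6, 4, -3, -5, -7)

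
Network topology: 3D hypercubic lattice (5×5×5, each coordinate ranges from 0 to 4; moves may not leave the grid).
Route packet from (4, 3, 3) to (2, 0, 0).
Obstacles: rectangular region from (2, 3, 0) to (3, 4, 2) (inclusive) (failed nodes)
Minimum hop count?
8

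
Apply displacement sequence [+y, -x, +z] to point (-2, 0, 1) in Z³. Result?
(-3, 1, 2)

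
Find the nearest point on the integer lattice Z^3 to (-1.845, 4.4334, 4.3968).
(-2, 4, 4)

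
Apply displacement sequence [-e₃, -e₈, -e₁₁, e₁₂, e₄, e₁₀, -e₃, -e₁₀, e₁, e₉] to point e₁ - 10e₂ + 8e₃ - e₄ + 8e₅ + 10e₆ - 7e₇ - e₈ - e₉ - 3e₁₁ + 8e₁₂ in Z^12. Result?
(2, -10, 6, 0, 8, 10, -7, -2, 0, 0, -4, 9)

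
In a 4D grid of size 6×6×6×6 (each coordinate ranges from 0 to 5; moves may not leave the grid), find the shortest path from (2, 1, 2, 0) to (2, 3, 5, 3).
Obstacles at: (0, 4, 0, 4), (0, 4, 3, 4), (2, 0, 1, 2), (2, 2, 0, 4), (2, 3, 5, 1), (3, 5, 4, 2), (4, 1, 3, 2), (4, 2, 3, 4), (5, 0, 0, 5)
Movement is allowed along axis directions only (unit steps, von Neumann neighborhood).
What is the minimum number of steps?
8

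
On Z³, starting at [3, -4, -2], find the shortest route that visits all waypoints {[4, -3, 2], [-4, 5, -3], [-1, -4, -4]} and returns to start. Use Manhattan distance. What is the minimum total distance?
46
(one optimal route: (3, -4, -2) → (4, -3, 2) → (-4, 5, -3) → (-1, -4, -4) → (3, -4, -2))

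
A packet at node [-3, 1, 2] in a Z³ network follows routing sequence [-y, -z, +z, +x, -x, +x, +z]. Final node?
(-2, 0, 3)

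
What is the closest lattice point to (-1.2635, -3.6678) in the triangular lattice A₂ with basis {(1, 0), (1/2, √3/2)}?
(-1, -3.464)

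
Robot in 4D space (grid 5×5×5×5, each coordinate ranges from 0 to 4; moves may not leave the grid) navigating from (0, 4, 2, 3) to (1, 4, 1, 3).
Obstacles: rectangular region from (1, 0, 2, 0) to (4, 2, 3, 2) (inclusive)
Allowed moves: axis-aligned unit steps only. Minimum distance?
2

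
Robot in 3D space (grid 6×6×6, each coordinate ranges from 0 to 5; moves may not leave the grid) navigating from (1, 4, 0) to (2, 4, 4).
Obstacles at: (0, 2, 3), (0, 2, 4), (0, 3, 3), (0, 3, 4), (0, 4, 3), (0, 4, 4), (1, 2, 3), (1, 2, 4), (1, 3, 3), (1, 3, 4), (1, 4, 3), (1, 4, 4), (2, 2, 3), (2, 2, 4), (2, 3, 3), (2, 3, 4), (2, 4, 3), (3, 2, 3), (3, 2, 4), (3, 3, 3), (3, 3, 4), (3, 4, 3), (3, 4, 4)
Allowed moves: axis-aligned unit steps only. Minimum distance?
7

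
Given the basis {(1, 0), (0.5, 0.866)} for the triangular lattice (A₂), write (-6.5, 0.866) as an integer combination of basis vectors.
-7b₁ + b₂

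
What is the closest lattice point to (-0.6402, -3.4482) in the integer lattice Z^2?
(-1, -3)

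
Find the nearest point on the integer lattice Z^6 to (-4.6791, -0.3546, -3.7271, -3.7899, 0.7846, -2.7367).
(-5, 0, -4, -4, 1, -3)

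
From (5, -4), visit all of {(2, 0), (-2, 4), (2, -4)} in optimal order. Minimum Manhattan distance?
15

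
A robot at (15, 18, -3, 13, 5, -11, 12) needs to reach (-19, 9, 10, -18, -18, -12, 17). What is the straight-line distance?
54.0555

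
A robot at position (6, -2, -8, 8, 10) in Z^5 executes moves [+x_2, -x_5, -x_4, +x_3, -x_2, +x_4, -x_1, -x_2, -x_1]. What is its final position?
(4, -3, -7, 8, 9)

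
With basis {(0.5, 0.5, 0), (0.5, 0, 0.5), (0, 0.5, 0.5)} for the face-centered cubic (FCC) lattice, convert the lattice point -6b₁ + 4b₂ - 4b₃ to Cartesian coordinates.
(-1, -5, 0)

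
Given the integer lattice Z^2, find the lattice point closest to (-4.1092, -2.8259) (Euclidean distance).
(-4, -3)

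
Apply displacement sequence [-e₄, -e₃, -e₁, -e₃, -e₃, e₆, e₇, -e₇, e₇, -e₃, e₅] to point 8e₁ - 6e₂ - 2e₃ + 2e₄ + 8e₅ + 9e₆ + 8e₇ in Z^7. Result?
(7, -6, -6, 1, 9, 10, 9)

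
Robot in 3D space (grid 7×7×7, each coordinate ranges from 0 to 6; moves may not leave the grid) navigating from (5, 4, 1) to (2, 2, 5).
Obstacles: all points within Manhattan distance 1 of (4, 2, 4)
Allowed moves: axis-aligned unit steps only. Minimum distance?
9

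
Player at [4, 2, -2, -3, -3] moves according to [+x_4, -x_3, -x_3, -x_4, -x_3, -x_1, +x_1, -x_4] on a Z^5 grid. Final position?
(4, 2, -5, -4, -3)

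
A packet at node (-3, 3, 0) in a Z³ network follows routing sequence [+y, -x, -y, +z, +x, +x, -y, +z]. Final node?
(-2, 2, 2)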